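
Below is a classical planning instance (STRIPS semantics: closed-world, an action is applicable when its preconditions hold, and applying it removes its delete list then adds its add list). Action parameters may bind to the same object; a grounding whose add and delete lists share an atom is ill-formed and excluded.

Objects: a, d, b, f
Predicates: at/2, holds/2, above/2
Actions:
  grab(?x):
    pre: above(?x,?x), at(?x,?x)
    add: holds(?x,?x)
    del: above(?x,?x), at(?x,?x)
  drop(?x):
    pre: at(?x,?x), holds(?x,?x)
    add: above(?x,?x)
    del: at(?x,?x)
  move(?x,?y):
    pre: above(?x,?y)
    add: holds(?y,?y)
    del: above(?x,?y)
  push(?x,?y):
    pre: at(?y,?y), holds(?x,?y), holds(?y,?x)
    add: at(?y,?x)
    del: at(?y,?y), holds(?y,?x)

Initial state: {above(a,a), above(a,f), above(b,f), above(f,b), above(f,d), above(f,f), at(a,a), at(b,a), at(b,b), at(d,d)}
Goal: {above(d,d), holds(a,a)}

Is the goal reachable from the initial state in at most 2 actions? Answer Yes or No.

No

1. grab(a)  →  {above(a,f), above(b,f), above(f,b), above(f,d), above(f,f), at(b,a), at(b,b), at(d,d), holds(a,a)}
2. move(f,d)  →  {above(a,f), above(b,f), above(f,b), above(f,f), at(b,a), at(b,b), at(d,d), holds(a,a), holds(d,d)}
3. drop(d)  →  {above(a,f), above(b,f), above(d,d), above(f,b), above(f,f), at(b,a), at(b,b), holds(a,a), holds(d,d)}
optimal plan length = 3; 3 > 2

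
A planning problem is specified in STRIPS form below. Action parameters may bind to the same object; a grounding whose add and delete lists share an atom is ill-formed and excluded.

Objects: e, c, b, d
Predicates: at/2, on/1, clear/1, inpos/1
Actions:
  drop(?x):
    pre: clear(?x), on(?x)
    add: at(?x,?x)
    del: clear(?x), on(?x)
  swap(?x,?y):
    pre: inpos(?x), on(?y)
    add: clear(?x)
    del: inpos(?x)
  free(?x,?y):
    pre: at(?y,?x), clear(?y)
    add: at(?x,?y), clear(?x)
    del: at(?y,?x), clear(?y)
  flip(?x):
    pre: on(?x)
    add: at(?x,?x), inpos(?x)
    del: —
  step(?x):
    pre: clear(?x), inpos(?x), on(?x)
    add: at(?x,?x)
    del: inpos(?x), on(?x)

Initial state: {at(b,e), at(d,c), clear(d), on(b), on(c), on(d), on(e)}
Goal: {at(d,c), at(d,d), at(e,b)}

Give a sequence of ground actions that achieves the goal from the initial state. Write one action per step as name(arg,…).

drop(d); flip(b); swap(b,e); free(e,b)

1. drop(d)  →  {at(b,e), at(d,c), at(d,d), on(b), on(c), on(e)}
2. flip(b)  →  {at(b,b), at(b,e), at(d,c), at(d,d), inpos(b), on(b), on(c), on(e)}
3. swap(b,e)  →  {at(b,b), at(b,e), at(d,c), at(d,d), clear(b), on(b), on(c), on(e)}
4. free(e,b)  →  {at(b,b), at(d,c), at(d,d), at(e,b), clear(e), on(b), on(c), on(e)}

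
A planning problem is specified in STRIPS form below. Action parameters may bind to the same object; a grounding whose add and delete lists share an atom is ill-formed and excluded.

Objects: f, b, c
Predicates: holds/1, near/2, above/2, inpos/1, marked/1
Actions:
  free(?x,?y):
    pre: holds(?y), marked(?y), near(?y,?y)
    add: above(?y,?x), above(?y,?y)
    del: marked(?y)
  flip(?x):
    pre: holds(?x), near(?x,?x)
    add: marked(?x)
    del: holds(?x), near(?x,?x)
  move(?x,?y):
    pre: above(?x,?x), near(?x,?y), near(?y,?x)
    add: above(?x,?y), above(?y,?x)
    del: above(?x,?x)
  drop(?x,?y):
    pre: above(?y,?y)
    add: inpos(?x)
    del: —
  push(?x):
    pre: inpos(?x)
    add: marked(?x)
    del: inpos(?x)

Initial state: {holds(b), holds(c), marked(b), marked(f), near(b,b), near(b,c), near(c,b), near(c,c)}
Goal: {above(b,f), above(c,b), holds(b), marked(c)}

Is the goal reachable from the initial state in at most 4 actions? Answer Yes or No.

Yes

1. free(f,b)  →  {above(b,b), above(b,f), holds(b), holds(c), marked(f), near(b,b), near(b,c), near(c,b), near(c,c)}
2. flip(c)  →  {above(b,b), above(b,f), holds(b), marked(c), marked(f), near(b,b), near(b,c), near(c,b)}
3. move(b,c)  →  {above(b,c), above(b,f), above(c,b), holds(b), marked(c), marked(f), near(b,b), near(b,c), near(c,b)}
optimal plan length = 3; 3 ≤ 4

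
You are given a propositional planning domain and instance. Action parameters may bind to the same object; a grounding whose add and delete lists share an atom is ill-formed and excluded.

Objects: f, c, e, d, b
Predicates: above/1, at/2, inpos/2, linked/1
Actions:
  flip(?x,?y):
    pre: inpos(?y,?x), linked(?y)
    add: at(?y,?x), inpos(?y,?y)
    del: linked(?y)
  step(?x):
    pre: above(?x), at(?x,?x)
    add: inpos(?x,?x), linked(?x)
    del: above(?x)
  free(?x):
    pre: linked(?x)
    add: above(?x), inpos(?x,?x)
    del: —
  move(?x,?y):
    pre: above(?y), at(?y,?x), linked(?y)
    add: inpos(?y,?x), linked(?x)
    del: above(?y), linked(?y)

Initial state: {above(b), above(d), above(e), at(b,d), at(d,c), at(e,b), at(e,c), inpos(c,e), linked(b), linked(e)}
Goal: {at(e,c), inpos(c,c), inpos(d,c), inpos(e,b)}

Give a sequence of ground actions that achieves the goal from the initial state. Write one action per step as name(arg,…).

move(d,b); move(c,d); flip(e,c); move(b,e)

1. move(d,b)  →  {above(d), above(e), at(b,d), at(d,c), at(e,b), at(e,c), inpos(b,d), inpos(c,e), linked(d), linked(e)}
2. move(c,d)  →  {above(e), at(b,d), at(d,c), at(e,b), at(e,c), inpos(b,d), inpos(c,e), inpos(d,c), linked(c), linked(e)}
3. flip(e,c)  →  {above(e), at(b,d), at(c,e), at(d,c), at(e,b), at(e,c), inpos(b,d), inpos(c,c), inpos(c,e), inpos(d,c), linked(e)}
4. move(b,e)  →  {at(b,d), at(c,e), at(d,c), at(e,b), at(e,c), inpos(b,d), inpos(c,c), inpos(c,e), inpos(d,c), inpos(e,b), linked(b)}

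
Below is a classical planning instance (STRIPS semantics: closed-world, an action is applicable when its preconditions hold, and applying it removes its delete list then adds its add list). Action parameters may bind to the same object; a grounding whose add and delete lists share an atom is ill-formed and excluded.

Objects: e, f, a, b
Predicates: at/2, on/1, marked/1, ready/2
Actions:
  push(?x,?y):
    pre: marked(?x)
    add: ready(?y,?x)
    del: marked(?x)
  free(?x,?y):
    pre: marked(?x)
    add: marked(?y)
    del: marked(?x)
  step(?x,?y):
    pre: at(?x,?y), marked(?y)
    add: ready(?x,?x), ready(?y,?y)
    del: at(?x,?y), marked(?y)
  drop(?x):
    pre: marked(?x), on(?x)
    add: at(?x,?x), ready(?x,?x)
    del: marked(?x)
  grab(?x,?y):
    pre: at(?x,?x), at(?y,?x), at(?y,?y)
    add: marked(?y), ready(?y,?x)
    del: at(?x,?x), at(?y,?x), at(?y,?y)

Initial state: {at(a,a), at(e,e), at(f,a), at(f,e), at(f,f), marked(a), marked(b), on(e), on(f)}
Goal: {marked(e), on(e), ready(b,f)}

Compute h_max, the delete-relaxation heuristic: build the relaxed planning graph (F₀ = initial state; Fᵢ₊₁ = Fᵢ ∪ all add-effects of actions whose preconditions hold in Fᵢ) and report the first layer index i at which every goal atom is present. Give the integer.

F0 = init (9 atoms)
F1 = F0 ∪ {marked(e), marked(f), ready(a,a), ready(a,b), ready(b,a), ready(b,b), ready(e,a), ready(e,b), ready(e,e), ready(f,a), ready(f,b), ready(f,e), ready(f,f)}  (22 atoms)
F2 = F1 ∪ {ready(a,e), ready(a,f), ready(b,e), ready(b,f), ready(e,f)}  (27 atoms)
goal ⊆ F2  ⇒  h_max = 2

2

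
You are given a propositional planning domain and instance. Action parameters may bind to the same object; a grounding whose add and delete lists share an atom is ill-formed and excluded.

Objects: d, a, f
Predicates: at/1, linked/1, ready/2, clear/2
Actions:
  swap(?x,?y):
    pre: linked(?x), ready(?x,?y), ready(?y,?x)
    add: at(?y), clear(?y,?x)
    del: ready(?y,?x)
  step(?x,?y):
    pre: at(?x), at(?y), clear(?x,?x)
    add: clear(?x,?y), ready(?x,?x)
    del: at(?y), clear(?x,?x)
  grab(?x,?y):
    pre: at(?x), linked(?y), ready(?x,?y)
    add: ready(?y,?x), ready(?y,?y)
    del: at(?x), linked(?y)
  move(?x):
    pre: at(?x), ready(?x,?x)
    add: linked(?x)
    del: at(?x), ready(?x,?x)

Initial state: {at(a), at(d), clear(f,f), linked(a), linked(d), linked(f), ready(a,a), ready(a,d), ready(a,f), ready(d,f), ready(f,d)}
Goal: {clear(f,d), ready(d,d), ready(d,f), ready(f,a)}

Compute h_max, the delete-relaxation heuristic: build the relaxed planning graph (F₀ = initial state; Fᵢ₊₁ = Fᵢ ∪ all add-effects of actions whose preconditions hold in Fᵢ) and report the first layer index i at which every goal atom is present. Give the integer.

1

F0 = init (11 atoms)
F1 = F0 ∪ {at(f), clear(a,a), clear(d,f), clear(f,d), ready(d,a), ready(d,d), ready(f,a), ready(f,f)}  (19 atoms)
goal ⊆ F1  ⇒  h_max = 1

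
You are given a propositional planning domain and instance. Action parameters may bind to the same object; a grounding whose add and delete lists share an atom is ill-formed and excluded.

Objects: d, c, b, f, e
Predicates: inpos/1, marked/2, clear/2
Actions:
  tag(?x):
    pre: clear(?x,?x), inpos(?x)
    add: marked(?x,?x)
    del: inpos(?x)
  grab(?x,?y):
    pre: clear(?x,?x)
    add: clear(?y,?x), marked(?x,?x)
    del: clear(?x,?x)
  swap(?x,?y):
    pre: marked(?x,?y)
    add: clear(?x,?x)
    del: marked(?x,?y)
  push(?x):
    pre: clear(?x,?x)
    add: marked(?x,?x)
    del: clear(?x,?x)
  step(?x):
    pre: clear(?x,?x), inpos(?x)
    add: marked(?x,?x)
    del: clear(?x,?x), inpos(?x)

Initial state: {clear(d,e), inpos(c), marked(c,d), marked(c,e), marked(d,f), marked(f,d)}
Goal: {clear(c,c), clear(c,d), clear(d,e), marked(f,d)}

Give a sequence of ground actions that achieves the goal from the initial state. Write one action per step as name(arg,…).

1. swap(d,f)  →  {clear(d,d), clear(d,e), inpos(c), marked(c,d), marked(c,e), marked(f,d)}
2. grab(d,c)  →  {clear(c,d), clear(d,e), inpos(c), marked(c,d), marked(c,e), marked(d,d), marked(f,d)}
3. swap(c,d)  →  {clear(c,c), clear(c,d), clear(d,e), inpos(c), marked(c,e), marked(d,d), marked(f,d)}

swap(d,f); grab(d,c); swap(c,d)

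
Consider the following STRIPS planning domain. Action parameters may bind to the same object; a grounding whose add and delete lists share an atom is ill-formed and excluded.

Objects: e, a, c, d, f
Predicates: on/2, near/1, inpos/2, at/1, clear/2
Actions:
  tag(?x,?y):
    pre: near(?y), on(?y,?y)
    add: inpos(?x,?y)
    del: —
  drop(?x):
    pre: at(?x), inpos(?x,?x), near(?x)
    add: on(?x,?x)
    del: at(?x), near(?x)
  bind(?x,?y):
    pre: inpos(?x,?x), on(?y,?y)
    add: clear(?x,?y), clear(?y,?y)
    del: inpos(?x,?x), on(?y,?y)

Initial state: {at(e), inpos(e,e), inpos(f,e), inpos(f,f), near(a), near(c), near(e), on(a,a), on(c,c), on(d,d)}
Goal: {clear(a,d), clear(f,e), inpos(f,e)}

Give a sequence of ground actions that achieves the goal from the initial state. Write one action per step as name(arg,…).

tag(a,a); drop(e); bind(a,d); bind(f,e)

1. tag(a,a)  →  {at(e), inpos(a,a), inpos(e,e), inpos(f,e), inpos(f,f), near(a), near(c), near(e), on(a,a), on(c,c), on(d,d)}
2. drop(e)  →  {inpos(a,a), inpos(e,e), inpos(f,e), inpos(f,f), near(a), near(c), on(a,a), on(c,c), on(d,d), on(e,e)}
3. bind(a,d)  →  {clear(a,d), clear(d,d), inpos(e,e), inpos(f,e), inpos(f,f), near(a), near(c), on(a,a), on(c,c), on(e,e)}
4. bind(f,e)  →  {clear(a,d), clear(d,d), clear(e,e), clear(f,e), inpos(e,e), inpos(f,e), near(a), near(c), on(a,a), on(c,c)}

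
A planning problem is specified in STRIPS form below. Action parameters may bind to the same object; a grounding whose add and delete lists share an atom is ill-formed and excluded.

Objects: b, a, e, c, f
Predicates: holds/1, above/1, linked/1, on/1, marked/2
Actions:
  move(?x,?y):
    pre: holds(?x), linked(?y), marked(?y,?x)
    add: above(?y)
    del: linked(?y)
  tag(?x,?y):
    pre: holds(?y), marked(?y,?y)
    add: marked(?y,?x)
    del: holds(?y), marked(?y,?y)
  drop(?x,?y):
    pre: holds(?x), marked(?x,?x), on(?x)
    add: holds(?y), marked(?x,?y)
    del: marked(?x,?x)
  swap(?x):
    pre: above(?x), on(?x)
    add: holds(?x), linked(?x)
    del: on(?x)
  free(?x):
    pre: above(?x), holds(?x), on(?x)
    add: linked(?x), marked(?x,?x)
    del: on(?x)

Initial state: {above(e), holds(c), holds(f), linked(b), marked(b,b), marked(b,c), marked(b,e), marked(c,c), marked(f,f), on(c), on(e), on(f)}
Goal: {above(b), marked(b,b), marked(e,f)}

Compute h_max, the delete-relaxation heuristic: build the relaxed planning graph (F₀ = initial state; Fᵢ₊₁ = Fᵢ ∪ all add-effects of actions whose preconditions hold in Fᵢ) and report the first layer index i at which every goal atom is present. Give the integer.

F0 = init (12 atoms)
F1 = F0 ∪ {above(b), holds(a), holds(b), holds(e), linked(e), marked(c,a), marked(c,b), marked(c,e), marked(c,f), marked(f,a), marked(f,b), marked(f,c), marked(f,e)}  (25 atoms)
F2 = F1 ∪ {marked(b,a), marked(b,f), marked(e,e)}  (28 atoms)
F3 = F2 ∪ {marked(e,a), marked(e,b), marked(e,c), marked(e,f)}  (32 atoms)
goal ⊆ F3  ⇒  h_max = 3

3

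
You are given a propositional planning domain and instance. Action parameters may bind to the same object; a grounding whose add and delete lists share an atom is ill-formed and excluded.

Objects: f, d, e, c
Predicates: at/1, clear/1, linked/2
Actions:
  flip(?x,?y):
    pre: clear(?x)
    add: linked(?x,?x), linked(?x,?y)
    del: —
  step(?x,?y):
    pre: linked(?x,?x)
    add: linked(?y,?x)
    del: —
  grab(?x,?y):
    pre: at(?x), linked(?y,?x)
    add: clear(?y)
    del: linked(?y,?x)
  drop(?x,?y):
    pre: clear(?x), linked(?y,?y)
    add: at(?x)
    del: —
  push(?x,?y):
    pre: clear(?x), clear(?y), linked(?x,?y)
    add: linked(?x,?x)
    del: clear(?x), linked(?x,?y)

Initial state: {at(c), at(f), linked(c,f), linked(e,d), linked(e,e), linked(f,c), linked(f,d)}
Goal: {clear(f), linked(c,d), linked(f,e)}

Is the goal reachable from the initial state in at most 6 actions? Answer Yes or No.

1. step(e,f)  →  {at(c), at(f), linked(c,f), linked(e,d), linked(e,e), linked(f,c), linked(f,d), linked(f,e)}
2. grab(f,c)  →  {at(c), at(f), clear(c), linked(e,d), linked(e,e), linked(f,c), linked(f,d), linked(f,e)}
3. flip(c,d)  →  {at(c), at(f), clear(c), linked(c,c), linked(c,d), linked(e,d), linked(e,e), linked(f,c), linked(f,d), linked(f,e)}
4. grab(c,f)  →  {at(c), at(f), clear(c), clear(f), linked(c,c), linked(c,d), linked(e,d), linked(e,e), linked(f,d), linked(f,e)}
optimal plan length = 4; 4 ≤ 6

Yes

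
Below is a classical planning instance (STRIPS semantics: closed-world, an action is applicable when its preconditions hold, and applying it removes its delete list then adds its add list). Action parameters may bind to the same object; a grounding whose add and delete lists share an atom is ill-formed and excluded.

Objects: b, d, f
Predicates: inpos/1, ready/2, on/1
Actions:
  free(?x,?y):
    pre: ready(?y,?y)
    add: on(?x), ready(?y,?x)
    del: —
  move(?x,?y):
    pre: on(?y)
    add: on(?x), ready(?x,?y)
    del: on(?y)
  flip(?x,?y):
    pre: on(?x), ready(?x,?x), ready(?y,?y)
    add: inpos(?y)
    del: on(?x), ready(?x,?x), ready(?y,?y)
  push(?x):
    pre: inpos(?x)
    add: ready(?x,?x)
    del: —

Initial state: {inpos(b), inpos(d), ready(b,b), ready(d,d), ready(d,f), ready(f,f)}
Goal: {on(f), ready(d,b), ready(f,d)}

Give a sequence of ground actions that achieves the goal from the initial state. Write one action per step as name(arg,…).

free(b,b); move(d,b); move(f,d)

1. free(b,b)  →  {inpos(b), inpos(d), on(b), ready(b,b), ready(d,d), ready(d,f), ready(f,f)}
2. move(d,b)  →  {inpos(b), inpos(d), on(d), ready(b,b), ready(d,b), ready(d,d), ready(d,f), ready(f,f)}
3. move(f,d)  →  {inpos(b), inpos(d), on(f), ready(b,b), ready(d,b), ready(d,d), ready(d,f), ready(f,d), ready(f,f)}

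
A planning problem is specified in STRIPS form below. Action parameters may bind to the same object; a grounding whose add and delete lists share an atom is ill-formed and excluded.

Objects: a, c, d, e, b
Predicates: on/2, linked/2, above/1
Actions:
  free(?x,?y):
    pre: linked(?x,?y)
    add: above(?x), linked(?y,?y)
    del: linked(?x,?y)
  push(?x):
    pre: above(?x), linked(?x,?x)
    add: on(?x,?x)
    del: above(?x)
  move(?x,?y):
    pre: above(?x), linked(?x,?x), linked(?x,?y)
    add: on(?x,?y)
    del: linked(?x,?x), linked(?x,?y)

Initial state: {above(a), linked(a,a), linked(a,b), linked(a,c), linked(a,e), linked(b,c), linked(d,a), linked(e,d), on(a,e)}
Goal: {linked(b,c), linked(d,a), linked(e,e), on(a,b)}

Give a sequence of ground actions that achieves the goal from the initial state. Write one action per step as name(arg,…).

1. free(a,e)  →  {above(a), linked(a,a), linked(a,b), linked(a,c), linked(b,c), linked(d,a), linked(e,d), linked(e,e), on(a,e)}
2. move(a,b)  →  {above(a), linked(a,c), linked(b,c), linked(d,a), linked(e,d), linked(e,e), on(a,b), on(a,e)}

free(a,e); move(a,b)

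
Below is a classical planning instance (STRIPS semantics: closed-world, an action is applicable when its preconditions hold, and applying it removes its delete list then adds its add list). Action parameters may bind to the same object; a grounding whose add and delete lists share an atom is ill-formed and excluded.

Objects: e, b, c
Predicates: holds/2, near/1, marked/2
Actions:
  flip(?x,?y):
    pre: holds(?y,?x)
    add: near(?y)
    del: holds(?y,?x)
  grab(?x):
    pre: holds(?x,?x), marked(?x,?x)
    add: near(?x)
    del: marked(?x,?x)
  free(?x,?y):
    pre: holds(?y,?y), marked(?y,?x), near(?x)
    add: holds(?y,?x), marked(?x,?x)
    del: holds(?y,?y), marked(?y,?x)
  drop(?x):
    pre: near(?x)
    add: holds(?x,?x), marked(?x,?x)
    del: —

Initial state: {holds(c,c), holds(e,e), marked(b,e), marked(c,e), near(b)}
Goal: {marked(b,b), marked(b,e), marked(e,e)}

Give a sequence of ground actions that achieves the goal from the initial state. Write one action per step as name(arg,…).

1. flip(e,e)  →  {holds(c,c), marked(b,e), marked(c,e), near(b), near(e)}
2. free(e,c)  →  {holds(c,e), marked(b,e), marked(e,e), near(b), near(e)}
3. drop(b)  →  {holds(b,b), holds(c,e), marked(b,b), marked(b,e), marked(e,e), near(b), near(e)}

flip(e,e); free(e,c); drop(b)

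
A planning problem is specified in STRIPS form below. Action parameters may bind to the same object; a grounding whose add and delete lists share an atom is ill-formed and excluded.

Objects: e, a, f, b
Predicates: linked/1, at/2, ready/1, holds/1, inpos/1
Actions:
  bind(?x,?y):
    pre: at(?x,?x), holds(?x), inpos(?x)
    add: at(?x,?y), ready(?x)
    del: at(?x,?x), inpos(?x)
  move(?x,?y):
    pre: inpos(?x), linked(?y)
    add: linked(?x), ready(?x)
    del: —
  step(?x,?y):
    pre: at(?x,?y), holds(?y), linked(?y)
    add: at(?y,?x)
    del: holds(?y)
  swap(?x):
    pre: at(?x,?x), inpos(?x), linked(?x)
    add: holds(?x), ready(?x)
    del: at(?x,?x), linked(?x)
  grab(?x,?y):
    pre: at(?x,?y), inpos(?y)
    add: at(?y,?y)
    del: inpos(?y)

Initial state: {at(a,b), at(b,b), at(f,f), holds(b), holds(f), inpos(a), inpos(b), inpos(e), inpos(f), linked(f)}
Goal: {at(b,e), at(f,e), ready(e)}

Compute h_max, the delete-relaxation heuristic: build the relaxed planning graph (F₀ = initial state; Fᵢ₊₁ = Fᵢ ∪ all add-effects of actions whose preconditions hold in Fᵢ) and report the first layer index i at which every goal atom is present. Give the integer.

F0 = init (10 atoms)
F1 = F0 ∪ {at(b,a), at(b,e), at(b,f), at(f,a), at(f,b), at(f,e), linked(a), linked(b), linked(e), ready(a), ready(b), ready(e), ready(f)}  (23 atoms)
goal ⊆ F1  ⇒  h_max = 1

1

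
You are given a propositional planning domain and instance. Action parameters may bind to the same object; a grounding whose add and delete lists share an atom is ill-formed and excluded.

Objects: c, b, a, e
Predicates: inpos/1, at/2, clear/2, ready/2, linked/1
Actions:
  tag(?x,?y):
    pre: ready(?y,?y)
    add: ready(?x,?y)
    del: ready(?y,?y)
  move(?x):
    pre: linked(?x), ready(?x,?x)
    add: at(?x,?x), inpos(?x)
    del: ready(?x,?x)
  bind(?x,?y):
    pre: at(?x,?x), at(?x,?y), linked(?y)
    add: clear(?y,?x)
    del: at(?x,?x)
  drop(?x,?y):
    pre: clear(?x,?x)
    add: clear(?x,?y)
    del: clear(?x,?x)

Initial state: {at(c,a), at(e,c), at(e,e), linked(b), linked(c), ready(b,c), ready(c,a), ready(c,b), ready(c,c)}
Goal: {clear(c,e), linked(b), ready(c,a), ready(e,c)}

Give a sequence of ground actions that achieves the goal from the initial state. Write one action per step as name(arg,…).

tag(e,c); bind(e,c)

1. tag(e,c)  →  {at(c,a), at(e,c), at(e,e), linked(b), linked(c), ready(b,c), ready(c,a), ready(c,b), ready(e,c)}
2. bind(e,c)  →  {at(c,a), at(e,c), clear(c,e), linked(b), linked(c), ready(b,c), ready(c,a), ready(c,b), ready(e,c)}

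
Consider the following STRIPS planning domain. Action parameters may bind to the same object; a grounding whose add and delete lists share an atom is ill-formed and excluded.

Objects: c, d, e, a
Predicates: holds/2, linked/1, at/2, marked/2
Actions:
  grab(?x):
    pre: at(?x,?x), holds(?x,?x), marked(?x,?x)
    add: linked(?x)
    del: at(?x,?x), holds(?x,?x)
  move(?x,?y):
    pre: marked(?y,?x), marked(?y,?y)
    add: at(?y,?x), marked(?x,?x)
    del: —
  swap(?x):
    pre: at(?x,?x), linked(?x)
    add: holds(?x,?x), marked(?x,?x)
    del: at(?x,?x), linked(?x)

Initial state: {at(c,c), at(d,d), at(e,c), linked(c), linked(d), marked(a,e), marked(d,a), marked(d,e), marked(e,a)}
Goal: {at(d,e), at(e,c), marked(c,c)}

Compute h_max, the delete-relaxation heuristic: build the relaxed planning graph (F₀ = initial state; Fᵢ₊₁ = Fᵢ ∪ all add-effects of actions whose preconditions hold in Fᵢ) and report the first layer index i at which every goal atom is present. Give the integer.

F0 = init (9 atoms)
F1 = F0 ∪ {holds(c,c), holds(d,d), marked(c,c), marked(d,d)}  (13 atoms)
F2 = F1 ∪ {at(d,a), at(d,e), marked(a,a), marked(e,e)}  (17 atoms)
goal ⊆ F2  ⇒  h_max = 2

2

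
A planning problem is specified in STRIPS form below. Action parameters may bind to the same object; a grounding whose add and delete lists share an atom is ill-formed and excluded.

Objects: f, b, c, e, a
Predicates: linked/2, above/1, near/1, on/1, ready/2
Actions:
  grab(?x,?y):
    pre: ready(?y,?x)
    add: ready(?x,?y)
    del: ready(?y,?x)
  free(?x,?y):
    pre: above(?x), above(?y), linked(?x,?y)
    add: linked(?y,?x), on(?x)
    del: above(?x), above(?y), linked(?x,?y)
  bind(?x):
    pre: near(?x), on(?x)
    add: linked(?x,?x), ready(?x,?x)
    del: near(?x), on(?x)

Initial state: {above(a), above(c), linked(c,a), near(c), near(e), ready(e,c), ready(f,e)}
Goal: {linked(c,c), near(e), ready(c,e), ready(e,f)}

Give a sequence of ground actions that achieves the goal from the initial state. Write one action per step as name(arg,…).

1. grab(c,e)  →  {above(a), above(c), linked(c,a), near(c), near(e), ready(c,e), ready(f,e)}
2. grab(e,f)  →  {above(a), above(c), linked(c,a), near(c), near(e), ready(c,e), ready(e,f)}
3. free(c,a)  →  {linked(a,c), near(c), near(e), on(c), ready(c,e), ready(e,f)}
4. bind(c)  →  {linked(a,c), linked(c,c), near(e), ready(c,c), ready(c,e), ready(e,f)}

grab(c,e); grab(e,f); free(c,a); bind(c)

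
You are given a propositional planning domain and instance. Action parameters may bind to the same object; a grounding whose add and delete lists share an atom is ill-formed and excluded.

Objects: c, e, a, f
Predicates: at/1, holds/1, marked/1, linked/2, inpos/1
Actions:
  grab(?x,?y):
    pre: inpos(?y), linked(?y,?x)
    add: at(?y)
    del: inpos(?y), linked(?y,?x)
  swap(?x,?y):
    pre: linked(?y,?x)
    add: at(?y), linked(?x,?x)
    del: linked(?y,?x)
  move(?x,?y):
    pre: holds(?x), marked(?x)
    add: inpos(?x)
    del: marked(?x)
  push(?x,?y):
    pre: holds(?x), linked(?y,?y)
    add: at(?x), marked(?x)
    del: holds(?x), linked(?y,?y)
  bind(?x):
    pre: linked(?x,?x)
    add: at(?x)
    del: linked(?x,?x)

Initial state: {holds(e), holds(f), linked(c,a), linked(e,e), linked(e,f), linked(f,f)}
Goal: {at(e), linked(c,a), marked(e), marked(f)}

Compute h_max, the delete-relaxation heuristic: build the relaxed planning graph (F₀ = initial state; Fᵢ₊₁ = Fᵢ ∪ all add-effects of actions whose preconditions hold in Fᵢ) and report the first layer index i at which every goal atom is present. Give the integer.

F0 = init (6 atoms)
F1 = F0 ∪ {at(c), at(e), at(f), linked(a,a), marked(e), marked(f)}  (12 atoms)
goal ⊆ F1  ⇒  h_max = 1

1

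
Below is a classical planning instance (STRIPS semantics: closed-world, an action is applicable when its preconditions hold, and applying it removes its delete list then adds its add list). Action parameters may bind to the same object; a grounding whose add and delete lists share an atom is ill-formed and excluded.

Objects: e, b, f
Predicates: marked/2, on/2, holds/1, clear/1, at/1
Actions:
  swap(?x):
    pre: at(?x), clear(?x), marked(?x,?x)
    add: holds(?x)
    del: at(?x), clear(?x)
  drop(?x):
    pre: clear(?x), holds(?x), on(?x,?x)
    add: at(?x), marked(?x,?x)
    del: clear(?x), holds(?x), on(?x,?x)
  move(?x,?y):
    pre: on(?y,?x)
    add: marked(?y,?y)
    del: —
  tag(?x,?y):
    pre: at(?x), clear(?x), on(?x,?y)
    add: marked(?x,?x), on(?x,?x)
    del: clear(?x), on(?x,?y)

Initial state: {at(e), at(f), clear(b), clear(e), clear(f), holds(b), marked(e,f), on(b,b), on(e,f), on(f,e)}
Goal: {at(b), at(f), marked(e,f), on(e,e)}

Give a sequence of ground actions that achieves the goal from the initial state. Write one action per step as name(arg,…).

1. drop(b)  →  {at(b), at(e), at(f), clear(e), clear(f), marked(b,b), marked(e,f), on(e,f), on(f,e)}
2. tag(e,f)  →  {at(b), at(e), at(f), clear(f), marked(b,b), marked(e,e), marked(e,f), on(e,e), on(f,e)}

drop(b); tag(e,f)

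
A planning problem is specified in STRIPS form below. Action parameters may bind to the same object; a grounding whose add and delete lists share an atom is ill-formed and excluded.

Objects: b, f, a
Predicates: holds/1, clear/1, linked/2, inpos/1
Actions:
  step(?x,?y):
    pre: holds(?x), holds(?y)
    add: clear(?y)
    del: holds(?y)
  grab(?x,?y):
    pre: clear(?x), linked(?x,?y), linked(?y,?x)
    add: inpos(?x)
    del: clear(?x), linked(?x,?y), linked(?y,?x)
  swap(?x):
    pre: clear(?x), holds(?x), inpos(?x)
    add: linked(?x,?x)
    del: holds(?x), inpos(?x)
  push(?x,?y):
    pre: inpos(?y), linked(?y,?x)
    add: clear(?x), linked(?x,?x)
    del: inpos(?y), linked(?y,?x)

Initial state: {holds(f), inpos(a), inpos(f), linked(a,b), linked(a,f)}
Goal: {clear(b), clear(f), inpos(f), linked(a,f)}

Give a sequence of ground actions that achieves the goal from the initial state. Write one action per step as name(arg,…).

1. step(f,f)  →  {clear(f), inpos(a), inpos(f), linked(a,b), linked(a,f)}
2. push(b,a)  →  {clear(b), clear(f), inpos(f), linked(a,f), linked(b,b)}

step(f,f); push(b,a)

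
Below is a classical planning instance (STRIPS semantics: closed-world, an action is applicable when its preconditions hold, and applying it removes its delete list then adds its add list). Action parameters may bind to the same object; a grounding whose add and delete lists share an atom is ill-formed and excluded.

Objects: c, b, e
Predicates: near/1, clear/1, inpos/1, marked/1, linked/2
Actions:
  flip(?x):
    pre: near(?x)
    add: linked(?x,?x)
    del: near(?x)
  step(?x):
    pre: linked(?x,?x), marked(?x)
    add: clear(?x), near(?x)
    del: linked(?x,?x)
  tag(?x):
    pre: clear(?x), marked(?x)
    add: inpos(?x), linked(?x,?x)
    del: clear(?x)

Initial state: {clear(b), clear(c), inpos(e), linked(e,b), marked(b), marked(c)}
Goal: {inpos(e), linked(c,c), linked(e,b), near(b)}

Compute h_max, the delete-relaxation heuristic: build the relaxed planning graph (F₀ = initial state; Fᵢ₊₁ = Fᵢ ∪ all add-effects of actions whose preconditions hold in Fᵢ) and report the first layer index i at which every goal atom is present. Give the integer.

F0 = init (6 atoms)
F1 = F0 ∪ {inpos(b), inpos(c), linked(b,b), linked(c,c)}  (10 atoms)
F2 = F1 ∪ {near(b), near(c)}  (12 atoms)
goal ⊆ F2  ⇒  h_max = 2

2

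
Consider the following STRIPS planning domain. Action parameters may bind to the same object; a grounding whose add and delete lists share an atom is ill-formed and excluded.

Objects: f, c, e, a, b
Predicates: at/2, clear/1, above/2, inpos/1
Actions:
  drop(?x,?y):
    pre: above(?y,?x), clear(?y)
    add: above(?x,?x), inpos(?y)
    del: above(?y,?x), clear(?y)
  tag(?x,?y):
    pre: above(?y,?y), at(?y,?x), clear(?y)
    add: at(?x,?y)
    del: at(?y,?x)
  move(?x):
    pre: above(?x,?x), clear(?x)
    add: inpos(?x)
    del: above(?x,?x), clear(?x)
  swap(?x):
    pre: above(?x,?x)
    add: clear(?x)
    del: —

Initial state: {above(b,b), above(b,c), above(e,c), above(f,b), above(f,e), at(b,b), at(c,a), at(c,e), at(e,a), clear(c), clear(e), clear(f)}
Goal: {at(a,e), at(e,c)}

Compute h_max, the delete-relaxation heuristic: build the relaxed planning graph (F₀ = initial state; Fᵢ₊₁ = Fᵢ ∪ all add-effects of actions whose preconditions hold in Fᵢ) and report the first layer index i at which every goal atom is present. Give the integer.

F0 = init (12 atoms)
F1 = F0 ∪ {above(c,c), above(e,e), clear(b), inpos(e), inpos(f)}  (17 atoms)
F2 = F1 ∪ {at(a,c), at(a,e), at(e,c), inpos(b), inpos(c)}  (22 atoms)
goal ⊆ F2  ⇒  h_max = 2

2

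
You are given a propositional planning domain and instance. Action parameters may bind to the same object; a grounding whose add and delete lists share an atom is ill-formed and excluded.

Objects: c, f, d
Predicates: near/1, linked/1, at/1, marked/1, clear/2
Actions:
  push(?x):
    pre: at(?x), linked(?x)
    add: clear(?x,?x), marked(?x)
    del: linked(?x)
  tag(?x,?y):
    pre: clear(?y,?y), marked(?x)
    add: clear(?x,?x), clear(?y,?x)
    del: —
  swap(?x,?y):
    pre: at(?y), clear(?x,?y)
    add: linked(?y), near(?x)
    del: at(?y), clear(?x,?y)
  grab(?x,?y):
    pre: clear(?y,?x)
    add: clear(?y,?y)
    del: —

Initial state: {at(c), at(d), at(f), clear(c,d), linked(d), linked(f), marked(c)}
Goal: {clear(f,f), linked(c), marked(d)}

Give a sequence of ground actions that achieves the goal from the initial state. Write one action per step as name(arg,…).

push(f); push(d); tag(c,f); swap(c,c)

1. push(f)  →  {at(c), at(d), at(f), clear(c,d), clear(f,f), linked(d), marked(c), marked(f)}
2. push(d)  →  {at(c), at(d), at(f), clear(c,d), clear(d,d), clear(f,f), marked(c), marked(d), marked(f)}
3. tag(c,f)  →  {at(c), at(d), at(f), clear(c,c), clear(c,d), clear(d,d), clear(f,c), clear(f,f), marked(c), marked(d), marked(f)}
4. swap(c,c)  →  {at(d), at(f), clear(c,d), clear(d,d), clear(f,c), clear(f,f), linked(c), marked(c), marked(d), marked(f), near(c)}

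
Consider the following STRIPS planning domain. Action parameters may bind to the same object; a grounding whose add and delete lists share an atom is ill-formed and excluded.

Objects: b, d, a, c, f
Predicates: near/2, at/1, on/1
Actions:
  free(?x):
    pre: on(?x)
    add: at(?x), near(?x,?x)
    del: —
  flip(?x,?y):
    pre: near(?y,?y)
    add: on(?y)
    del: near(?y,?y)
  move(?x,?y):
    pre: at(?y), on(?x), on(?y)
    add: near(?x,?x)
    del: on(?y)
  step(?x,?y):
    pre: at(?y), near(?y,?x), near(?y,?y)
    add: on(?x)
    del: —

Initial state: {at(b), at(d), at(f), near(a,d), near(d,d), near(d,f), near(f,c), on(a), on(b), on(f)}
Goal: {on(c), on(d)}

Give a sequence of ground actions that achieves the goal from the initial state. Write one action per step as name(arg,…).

free(f); flip(b,d); step(c,f)

1. free(f)  →  {at(b), at(d), at(f), near(a,d), near(d,d), near(d,f), near(f,c), near(f,f), on(a), on(b), on(f)}
2. flip(b,d)  →  {at(b), at(d), at(f), near(a,d), near(d,f), near(f,c), near(f,f), on(a), on(b), on(d), on(f)}
3. step(c,f)  →  {at(b), at(d), at(f), near(a,d), near(d,f), near(f,c), near(f,f), on(a), on(b), on(c), on(d), on(f)}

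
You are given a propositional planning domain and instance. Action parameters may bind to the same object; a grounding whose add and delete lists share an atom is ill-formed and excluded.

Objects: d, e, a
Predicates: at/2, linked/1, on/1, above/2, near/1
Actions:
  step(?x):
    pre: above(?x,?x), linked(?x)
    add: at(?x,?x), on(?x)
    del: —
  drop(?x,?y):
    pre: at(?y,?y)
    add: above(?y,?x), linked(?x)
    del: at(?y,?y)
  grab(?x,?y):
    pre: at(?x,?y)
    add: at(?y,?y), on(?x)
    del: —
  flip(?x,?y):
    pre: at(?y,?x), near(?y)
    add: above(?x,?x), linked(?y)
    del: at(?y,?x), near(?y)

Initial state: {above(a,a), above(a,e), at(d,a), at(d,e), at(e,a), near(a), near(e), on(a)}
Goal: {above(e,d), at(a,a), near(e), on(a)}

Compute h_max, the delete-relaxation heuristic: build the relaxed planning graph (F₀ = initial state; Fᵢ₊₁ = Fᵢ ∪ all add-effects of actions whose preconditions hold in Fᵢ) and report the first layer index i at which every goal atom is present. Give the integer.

F0 = init (8 atoms)
F1 = F0 ∪ {at(a,a), at(e,e), linked(e), on(d), on(e)}  (13 atoms)
F2 = F1 ∪ {above(a,d), above(e,a), above(e,d), above(e,e), linked(a), linked(d)}  (19 atoms)
goal ⊆ F2  ⇒  h_max = 2

2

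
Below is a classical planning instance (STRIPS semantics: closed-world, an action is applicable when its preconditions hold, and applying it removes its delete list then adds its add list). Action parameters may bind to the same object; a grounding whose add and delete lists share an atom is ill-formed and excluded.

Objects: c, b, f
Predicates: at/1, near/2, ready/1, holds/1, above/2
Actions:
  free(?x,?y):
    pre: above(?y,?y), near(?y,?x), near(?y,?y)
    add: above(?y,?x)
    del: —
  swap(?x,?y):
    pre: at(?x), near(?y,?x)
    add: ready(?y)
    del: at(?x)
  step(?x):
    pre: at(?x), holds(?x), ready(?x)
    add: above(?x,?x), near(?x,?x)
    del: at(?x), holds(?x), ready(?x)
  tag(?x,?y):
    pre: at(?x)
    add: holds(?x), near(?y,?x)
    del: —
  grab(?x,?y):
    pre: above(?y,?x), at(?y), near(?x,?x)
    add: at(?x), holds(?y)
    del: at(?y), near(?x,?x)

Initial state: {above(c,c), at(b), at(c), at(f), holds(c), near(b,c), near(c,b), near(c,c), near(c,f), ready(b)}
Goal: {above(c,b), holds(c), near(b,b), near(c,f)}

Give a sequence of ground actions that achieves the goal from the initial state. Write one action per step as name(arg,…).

free(b,c); tag(b,b)

1. free(b,c)  →  {above(c,b), above(c,c), at(b), at(c), at(f), holds(c), near(b,c), near(c,b), near(c,c), near(c,f), ready(b)}
2. tag(b,b)  →  {above(c,b), above(c,c), at(b), at(c), at(f), holds(b), holds(c), near(b,b), near(b,c), near(c,b), near(c,c), near(c,f), ready(b)}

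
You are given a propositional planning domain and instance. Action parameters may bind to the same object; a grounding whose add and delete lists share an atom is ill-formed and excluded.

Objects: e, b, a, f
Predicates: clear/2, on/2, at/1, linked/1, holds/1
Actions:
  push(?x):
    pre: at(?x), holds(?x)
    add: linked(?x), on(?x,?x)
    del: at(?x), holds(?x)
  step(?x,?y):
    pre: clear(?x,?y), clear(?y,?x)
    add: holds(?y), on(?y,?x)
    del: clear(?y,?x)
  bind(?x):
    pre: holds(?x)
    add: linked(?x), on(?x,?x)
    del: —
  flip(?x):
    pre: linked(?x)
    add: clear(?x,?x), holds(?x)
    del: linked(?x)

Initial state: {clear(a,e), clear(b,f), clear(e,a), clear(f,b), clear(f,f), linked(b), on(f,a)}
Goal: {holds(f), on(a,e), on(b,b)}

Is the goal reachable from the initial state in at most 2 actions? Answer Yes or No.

1. step(e,a)  →  {clear(b,f), clear(e,a), clear(f,b), clear(f,f), holds(a), linked(b), on(a,e), on(f,a)}
2. step(b,f)  →  {clear(b,f), clear(e,a), clear(f,f), holds(a), holds(f), linked(b), on(a,e), on(f,a), on(f,b)}
3. flip(b)  →  {clear(b,b), clear(b,f), clear(e,a), clear(f,f), holds(a), holds(b), holds(f), on(a,e), on(f,a), on(f,b)}
4. step(b,b)  →  {clear(b,f), clear(e,a), clear(f,f), holds(a), holds(b), holds(f), on(a,e), on(b,b), on(f,a), on(f,b)}
optimal plan length = 4; 4 > 2

No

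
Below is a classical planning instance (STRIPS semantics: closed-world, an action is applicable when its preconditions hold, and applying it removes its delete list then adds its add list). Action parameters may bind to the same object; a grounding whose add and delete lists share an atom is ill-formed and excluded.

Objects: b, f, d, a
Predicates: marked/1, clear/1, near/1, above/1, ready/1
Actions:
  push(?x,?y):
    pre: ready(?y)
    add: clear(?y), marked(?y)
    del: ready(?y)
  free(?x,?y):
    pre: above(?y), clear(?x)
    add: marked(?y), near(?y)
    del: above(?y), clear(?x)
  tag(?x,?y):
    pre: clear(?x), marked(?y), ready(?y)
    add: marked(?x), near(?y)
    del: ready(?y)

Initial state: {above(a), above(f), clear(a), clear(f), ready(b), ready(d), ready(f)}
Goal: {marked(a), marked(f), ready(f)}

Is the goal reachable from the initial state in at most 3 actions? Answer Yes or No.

Yes

1. free(f,f)  →  {above(a), clear(a), marked(f), near(f), ready(b), ready(d), ready(f)}
2. free(a,a)  →  {marked(a), marked(f), near(a), near(f), ready(b), ready(d), ready(f)}
optimal plan length = 2; 2 ≤ 3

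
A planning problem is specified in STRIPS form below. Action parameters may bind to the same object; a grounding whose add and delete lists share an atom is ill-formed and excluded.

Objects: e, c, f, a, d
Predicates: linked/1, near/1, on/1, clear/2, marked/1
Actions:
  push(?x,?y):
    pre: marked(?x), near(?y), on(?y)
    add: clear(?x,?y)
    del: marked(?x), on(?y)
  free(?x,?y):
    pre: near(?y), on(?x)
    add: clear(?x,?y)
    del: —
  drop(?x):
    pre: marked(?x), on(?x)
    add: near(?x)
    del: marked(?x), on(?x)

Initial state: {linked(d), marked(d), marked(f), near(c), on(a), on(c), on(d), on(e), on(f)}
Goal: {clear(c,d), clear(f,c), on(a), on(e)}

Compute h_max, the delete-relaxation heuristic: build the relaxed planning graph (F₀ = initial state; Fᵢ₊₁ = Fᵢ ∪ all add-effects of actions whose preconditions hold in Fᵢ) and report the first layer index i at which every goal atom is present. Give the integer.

F0 = init (9 atoms)
F1 = F0 ∪ {clear(a,c), clear(c,c), clear(d,c), clear(e,c), clear(f,c), near(d), near(f)}  (16 atoms)
F2 = F1 ∪ {clear(a,d), clear(a,f), clear(c,d), clear(c,f), clear(d,d), clear(d,f), clear(e,d), clear(e,f), clear(f,d), clear(f,f)}  (26 atoms)
goal ⊆ F2  ⇒  h_max = 2

2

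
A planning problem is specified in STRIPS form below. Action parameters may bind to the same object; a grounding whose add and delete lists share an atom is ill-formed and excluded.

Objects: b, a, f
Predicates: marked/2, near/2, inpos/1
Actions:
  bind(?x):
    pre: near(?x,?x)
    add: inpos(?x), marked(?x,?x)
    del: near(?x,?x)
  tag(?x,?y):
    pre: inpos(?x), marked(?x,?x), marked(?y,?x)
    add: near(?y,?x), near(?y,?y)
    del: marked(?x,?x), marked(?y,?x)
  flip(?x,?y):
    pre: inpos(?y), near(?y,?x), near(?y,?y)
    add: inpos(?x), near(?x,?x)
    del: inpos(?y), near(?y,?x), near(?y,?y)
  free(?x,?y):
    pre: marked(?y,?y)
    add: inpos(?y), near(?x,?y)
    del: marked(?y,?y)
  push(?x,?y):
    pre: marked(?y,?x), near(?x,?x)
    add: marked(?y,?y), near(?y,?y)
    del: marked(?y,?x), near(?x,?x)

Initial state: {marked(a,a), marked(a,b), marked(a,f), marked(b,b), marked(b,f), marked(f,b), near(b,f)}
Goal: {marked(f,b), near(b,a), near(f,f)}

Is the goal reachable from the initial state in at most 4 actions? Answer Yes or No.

1. free(b,b)  →  {inpos(b), marked(a,a), marked(a,b), marked(a,f), marked(b,f), marked(f,b), near(b,b), near(b,f)}
2. flip(f,b)  →  {inpos(f), marked(a,a), marked(a,b), marked(a,f), marked(b,f), marked(f,b), near(f,f)}
3. free(b,a)  →  {inpos(a), inpos(f), marked(a,b), marked(a,f), marked(b,f), marked(f,b), near(b,a), near(f,f)}
optimal plan length = 3; 3 ≤ 4

Yes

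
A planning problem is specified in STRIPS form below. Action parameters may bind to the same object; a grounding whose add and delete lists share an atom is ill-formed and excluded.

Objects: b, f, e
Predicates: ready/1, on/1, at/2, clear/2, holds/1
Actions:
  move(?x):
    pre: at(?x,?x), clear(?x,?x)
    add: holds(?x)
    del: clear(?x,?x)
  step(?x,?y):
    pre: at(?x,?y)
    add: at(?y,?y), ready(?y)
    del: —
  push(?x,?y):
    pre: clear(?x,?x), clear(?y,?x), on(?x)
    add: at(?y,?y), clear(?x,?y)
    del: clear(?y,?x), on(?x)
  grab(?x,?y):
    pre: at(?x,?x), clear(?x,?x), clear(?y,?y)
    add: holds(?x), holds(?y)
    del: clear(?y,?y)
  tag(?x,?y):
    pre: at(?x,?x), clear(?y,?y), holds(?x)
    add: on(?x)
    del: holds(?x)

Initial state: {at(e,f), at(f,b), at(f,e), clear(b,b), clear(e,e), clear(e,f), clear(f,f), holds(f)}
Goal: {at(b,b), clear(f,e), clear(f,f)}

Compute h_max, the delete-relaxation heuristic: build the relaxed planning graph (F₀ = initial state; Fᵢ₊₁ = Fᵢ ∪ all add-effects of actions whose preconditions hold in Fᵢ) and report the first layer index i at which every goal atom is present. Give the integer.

3

F0 = init (8 atoms)
F1 = F0 ∪ {at(b,b), at(e,e), at(f,f), ready(b), ready(e), ready(f)}  (14 atoms)
F2 = F1 ∪ {holds(b), holds(e), on(f)}  (17 atoms)
F3 = F2 ∪ {clear(f,e), on(b), on(e)}  (20 atoms)
goal ⊆ F3  ⇒  h_max = 3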